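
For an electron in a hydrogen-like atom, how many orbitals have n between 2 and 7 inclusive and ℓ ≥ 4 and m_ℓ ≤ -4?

10

Go shell by shell, enumerating (ℓ, m_ℓ) with ℓ ≥ 4 and m_ℓ ≤ -4:
n=5 → 1; n=6 → 3; n=7 → 6.
Total orbitals: 1 + 3 + 6 = 10.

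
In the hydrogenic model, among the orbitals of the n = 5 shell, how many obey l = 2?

5

Per l-value: l=2 → 5.
Total orbitals: 5.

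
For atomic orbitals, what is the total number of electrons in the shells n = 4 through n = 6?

154

Shell n has n² orbitals: 4²=16 + 5²=25 + 6²=36 = 77 orbitals.
Two spin states per orbital: 2 × 77 = 154 electrons.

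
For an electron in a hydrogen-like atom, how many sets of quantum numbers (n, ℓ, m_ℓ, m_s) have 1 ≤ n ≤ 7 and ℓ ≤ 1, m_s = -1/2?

For each n in the range, tally the orbitals obeying ℓ ≤ 1:
n=1 → 1; n=2 → 4; n=3 → 4; n=4 → 4; n=5 → 4; n=6 → 4; n=7 → 4.
Orbitals: 1 + 4 + 4 + 4 + 4 + 4 + 4 = 25. With m_s fixed to -1/2 there is one state per orbital, so 25 states.

25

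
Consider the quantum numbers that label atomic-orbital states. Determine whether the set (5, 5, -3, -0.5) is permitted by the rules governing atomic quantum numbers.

The orbital quantum number must satisfy 0 ≤ l ≤ n−1. With n = 5 the allowed l values are 0, 1, 2, 3, 4, so l = 5 is out of range.

Invalid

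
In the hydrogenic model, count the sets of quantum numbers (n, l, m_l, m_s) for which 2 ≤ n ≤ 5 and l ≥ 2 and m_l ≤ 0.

44

Treat each shell separately and count matching orbitals:
n=3 → 3; n=4 → 7; n=5 → 12.
Orbitals: 3 + 7 + 12 = 22. Including both spin states (m_s = ±1/2) gives 2 × 22 = 44 states.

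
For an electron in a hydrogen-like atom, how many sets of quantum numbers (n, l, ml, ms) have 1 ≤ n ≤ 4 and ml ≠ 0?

For each n in the range, tally the orbitals obeying ml ≠ 0:
n=2 → 2; n=3 → 6; n=4 → 12.
Orbitals: 2 + 6 + 12 = 20. Including both spin states (ms = ±1/2) gives 2 × 20 = 40 states.

40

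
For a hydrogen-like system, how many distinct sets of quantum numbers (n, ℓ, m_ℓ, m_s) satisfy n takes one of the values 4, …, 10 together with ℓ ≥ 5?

410

Work shell by shell — for each n, count the (ℓ, m_ℓ) pairs that satisfy ℓ ≥ 5:
n=6 → 11; n=7 → 24; n=8 → 39; n=9 → 56; n=10 → 75.
Orbitals: 11 + 24 + 39 + 56 + 75 = 205. Including both spin states (m_s = ±1/2) gives 2 × 205 = 410 states.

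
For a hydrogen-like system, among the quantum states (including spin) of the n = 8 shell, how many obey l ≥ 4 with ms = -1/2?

The n = 8 shell has l = 0 through 7; check each.
Per l-value: l=4 → 9; l=5 → 11; l=6 → 13; l=7 → 15.
Orbitals: 9 + 11 + 13 + 15 = 48. With ms fixed to a single value there is one state per orbital, giving 48 states.

48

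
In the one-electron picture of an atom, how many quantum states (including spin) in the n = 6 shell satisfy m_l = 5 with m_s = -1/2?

For n = 6, l ranges over 0 … 5.
The (l, m_l) pairs meeting m_l = 5 give: l=5 → 1.
Orbitals: 1. With m_s fixed to a single value there is one state per orbital, giving 1 state.

1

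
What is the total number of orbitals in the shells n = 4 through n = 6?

Shell n has n² orbitals: 4²=16 + 5²=25 + 6²=36 = 77 orbitals.

77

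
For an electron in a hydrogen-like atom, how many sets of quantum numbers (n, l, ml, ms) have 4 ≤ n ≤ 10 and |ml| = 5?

60

Per-shell orbital counts meeting the constraint:
n=6 → 2; n=7 → 4; n=8 → 6; n=9 → 8; n=10 → 10.
Orbitals: 2 + 4 + 6 + 8 + 10 = 30. Including both spin states (ms = ±1/2) gives 2 × 30 = 60 states.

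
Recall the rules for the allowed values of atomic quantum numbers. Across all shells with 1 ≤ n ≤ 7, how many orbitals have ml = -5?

Per-shell orbital counts meeting the constraint:
n=6 → 1; n=7 → 2.
Total orbitals: 1 + 2 = 3.

3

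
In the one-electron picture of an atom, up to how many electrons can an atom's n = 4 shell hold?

32

A shell holds 2n² electrons: 2 × 4² = 2 × 16 = 32.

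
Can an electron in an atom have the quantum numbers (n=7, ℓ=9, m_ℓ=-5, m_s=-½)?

The orbital quantum number must satisfy 0 ≤ ℓ ≤ n−1. With n = 7 the allowed ℓ values are 0, 1, 2, 3, 4, 5, 6, so ℓ = 9 is out of range.

Invalid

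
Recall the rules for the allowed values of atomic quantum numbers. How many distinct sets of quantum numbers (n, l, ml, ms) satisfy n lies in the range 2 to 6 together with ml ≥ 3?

20

For each n in the range, tally the orbitals obeying ml ≥ 3:
n=4 → 1; n=5 → 3; n=6 → 6.
Orbitals: 1 + 3 + 6 = 10. Including both spin states (ms = ±1/2) gives 2 × 10 = 20 states.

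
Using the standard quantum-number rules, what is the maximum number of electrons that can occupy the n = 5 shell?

A shell holds 2n² electrons: 2 × 5² = 2 × 25 = 50.

50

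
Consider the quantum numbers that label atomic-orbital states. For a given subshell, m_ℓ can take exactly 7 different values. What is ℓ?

ℓ = 3 (f)

m_ℓ ranges over 2ℓ+1 integers, so 2ℓ+1 = 7 ⇒ ℓ = 3.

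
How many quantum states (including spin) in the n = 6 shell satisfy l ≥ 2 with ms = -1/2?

32

For n = 6, l ranges over 0 … 5.
Orbitals with l ≥ 2, by l: l=2 → 5; l=3 → 7; l=4 → 9; l=5 → 11.
Orbitals: 5 + 7 + 9 + 11 = 32. With ms fixed to a single value there is one state per orbital, giving 32 states.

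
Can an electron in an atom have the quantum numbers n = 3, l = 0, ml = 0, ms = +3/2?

The spin quantum number for an electron can only be ms = +1/2 or −1/2; ms = +3/2 is not one of those.

No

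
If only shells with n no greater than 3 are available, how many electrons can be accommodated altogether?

Total orbitals = 1² + 2² + 3² = 14. Doubling for spin gives 28 electrons.

28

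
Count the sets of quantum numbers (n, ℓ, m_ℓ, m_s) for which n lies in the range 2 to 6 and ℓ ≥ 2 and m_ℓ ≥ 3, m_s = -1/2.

For each n in the range, tally the orbitals obeying ℓ ≥ 2 and m_ℓ ≥ 3:
n=4 → 1; n=5 → 3; n=6 → 6.
Orbitals: 1 + 3 + 6 = 10. With m_s fixed to -1/2 there is one state per orbital, so 10 states.

10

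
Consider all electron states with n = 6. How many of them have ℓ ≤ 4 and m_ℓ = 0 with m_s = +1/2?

Go through ℓ = 0, …, 5 (the values permitted for n = 6).
Per ℓ-value: ℓ=0 → 1; ℓ=1 → 1; ℓ=2 → 1; ℓ=3 → 1; ℓ=4 → 1.
Orbitals: 1 + 1 + 1 + 1 + 1 = 5. With m_s fixed to a single value there is one state per orbital, giving 5 states.

5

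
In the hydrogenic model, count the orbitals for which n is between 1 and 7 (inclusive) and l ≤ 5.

Work shell by shell — for each n, count the (l, ml) pairs that satisfy l ≤ 5:
n=1 → 1; n=2 → 4; n=3 → 9; n=4 → 16; n=5 → 25; n=6 → 36; n=7 → 36.
Total orbitals: 1 + 4 + 9 + 16 + 25 + 36 + 36 = 127.

127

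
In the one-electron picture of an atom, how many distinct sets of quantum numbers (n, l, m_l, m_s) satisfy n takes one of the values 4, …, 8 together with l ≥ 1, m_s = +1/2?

Per-shell orbital counts meeting the constraint:
n=4 → 15; n=5 → 24; n=6 → 35; n=7 → 48; n=8 → 63.
Orbitals: 15 + 24 + 35 + 48 + 63 = 185. With m_s fixed to +1/2 there is one state per orbital, so 185 states.

185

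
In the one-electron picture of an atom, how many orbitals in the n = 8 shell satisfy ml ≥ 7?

1

Orbitals with ml ≥ 7, by l: l=7 → 1.
Total orbitals: 1.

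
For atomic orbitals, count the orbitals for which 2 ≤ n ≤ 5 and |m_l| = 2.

Go shell by shell, enumerating (l, m_l) with |m_l| = 2:
n=3 → 2; n=4 → 4; n=5 → 6.
Total orbitals: 2 + 4 + 6 = 12.

12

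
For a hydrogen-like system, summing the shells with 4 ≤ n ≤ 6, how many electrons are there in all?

Shell n has n² orbitals: 4²=16 + 5²=25 + 6²=36 = 77 orbitals.
Two spin states per orbital: 2 × 77 = 154 electrons.

154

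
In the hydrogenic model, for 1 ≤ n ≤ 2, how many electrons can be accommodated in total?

10

Total orbitals = 1² + 2² = 5. Doubling for spin gives 10 electrons.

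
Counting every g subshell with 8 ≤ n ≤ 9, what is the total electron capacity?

36

A g subshell (ℓ = 4) exists for every n ≥ 5, so shells n = 8, 9 each contribute one — 2 subshells.
Since each g subshell holds 2(2·4+1) = 18 electrons, the total is 2 × 18 = 36.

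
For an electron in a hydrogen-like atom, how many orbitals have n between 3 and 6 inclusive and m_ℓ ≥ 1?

34

Work shell by shell — for each n, count the (ℓ, m_ℓ) pairs that satisfy m_ℓ ≥ 1:
n=3 → 3; n=4 → 6; n=5 → 10; n=6 → 15.
Total orbitals: 3 + 6 + 10 + 15 = 34.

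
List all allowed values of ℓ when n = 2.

ℓ is an integer with 0 ≤ ℓ ≤ n−1, so for n = 2: ℓ = 0, 1.

0, 1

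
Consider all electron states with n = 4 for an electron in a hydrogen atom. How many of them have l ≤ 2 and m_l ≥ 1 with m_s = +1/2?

3

With n = 4 the allowed l are 0, 1, …, 3.
Orbitals with l ≤ 2 and m_l ≥ 1, by l: l=1 → 1; l=2 → 2.
Orbitals: 1 + 2 = 3. With m_s fixed to a single value there is one state per orbital, giving 3 states.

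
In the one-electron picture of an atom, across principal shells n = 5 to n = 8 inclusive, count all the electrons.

348

Shell n has n² orbitals: 5²=25 + 6²=36 + 7²=49 + 8²=64 = 174 orbitals.
Two spin states per orbital: 2 × 174 = 348 electrons.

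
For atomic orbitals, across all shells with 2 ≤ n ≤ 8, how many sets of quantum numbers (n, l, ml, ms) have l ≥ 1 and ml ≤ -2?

112

Per-shell orbital counts meeting the constraint:
n=3 → 1; n=4 → 3; n=5 → 6; n=6 → 10; n=7 → 15; n=8 → 21.
Orbitals: 1 + 3 + 6 + 10 + 15 + 21 = 56. Including both spin states (ms = ±1/2) gives 2 × 56 = 112 states.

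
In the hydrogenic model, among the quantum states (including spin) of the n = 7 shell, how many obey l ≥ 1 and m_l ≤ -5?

6

Go through l = 0, …, 6 (the values permitted for n = 7).
Orbitals with l ≥ 1 and m_l ≤ -5, by l: l=5 → 1; l=6 → 2.
Orbitals: 1 + 2 = 3. Each orbital carries two spin states, so 3 × 2 = 6 states.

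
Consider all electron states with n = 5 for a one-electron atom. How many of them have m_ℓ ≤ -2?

With n = 5 the allowed ℓ are 0, 1, …, 4.
The (ℓ, m_ℓ) pairs meeting m_ℓ ≤ -2 give: ℓ=2 → 1; ℓ=3 → 2; ℓ=4 → 3.
Orbitals: 1 + 2 + 3 = 6. Each orbital carries two spin states, so 6 × 2 = 12 states.

12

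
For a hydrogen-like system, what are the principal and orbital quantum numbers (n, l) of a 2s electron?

n = 2, l = 0

The leading integer gives n = 2; the letter 's' means l = 0.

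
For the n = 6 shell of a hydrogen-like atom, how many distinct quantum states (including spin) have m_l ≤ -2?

20

The n = 6 shell has l = 0 through 5; check each.
Orbitals with m_l ≤ -2, by l: l=2 → 1; l=3 → 2; l=4 → 3; l=5 → 4.
Orbitals: 1 + 2 + 3 + 4 = 10. Each orbital carries two spin states, so 10 × 2 = 20 states.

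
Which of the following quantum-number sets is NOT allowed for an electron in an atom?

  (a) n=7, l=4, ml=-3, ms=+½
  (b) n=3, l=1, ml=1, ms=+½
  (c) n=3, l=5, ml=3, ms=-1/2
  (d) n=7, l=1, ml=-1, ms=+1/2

(c)

(c) has l = 5 ≥ n = 3, violating 0 ≤ l ≤ n−1.
The remaining sets (a), (b), (d) satisfy all four rules.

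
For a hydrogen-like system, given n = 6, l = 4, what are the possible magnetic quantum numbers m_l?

-4, -3, -2, -1, 0, 1, 2, 3, 4

m_l takes every integer from −l to +l. With l = 4 that gives the 9 values -4, -3, -2, -1, 0, 1, 2, 3, 4.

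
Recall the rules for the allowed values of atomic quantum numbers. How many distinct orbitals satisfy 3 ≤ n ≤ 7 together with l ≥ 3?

Treat each shell separately and count matching orbitals:
n=4 → 7; n=5 → 16; n=6 → 27; n=7 → 40.
Total orbitals: 7 + 16 + 27 + 40 = 90.

90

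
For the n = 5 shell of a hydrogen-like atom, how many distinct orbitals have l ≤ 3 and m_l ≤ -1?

6

The n = 5 shell has l = 0 through 4; check each.
Orbitals with l ≤ 3 and m_l ≤ -1, by l: l=1 → 1; l=2 → 2; l=3 → 3.
Total orbitals: 1 + 2 + 3 = 6.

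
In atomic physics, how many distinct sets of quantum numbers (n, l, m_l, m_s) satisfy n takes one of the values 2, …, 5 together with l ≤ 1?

32

Work shell by shell — for each n, count the (l, m_l) pairs that satisfy l ≤ 1:
n=2 → 4; n=3 → 4; n=4 → 4; n=5 → 4.
Orbitals: 4 + 4 + 4 + 4 = 16. Including both spin states (m_s = ±1/2) gives 2 × 16 = 32 states.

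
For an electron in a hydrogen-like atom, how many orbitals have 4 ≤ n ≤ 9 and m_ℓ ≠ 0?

232

Work shell by shell — for each n, count the (ℓ, m_ℓ) pairs that satisfy m_ℓ ≠ 0:
n=4 → 12; n=5 → 20; n=6 → 30; n=7 → 42; n=8 → 56; n=9 → 72.
Total orbitals: 12 + 20 + 30 + 42 + 56 + 72 = 232.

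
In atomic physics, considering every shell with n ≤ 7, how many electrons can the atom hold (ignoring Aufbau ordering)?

280

Total orbitals = 1² + 2² + 3² + 4² + 5² + 6² + 7² = 140. Doubling for spin gives 280 electrons.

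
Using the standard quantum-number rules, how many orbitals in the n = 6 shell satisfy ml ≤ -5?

The n = 6 shell has l = 0 through 5; check each.
Contributions: l=5 → 1.
Total orbitals: 1.

1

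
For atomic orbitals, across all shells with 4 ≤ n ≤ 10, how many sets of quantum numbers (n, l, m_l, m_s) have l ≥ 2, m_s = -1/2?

343

Work shell by shell — for each n, count the (l, m_l) pairs that satisfy l ≥ 2:
n=4 → 12; n=5 → 21; n=6 → 32; n=7 → 45; n=8 → 60; n=9 → 77; n=10 → 96.
Orbitals: 12 + 21 + 32 + 45 + 60 + 77 + 96 = 343. With m_s fixed to -1/2 there is one state per orbital, so 343 states.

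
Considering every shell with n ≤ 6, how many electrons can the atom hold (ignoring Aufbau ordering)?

182

Total orbitals = 1² + 2² + 3² + 4² + 5² + 6² = 91. Doubling for spin gives 182 electrons.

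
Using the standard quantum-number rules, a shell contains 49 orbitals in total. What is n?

n = 7

n² = 49 ⇒ n = 7.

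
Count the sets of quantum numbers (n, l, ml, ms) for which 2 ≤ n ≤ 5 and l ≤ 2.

62

Count contributing orbitals for each principal shell:
n=2 → 4; n=3 → 9; n=4 → 9; n=5 → 9.
Orbitals: 4 + 9 + 9 + 9 = 31. Including both spin states (ms = ±1/2) gives 2 × 31 = 62 states.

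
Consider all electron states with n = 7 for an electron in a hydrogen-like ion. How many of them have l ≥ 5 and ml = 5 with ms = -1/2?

Go through l = 0, …, 6 (the values permitted for n = 7).
Orbitals with l ≥ 5 and ml = 5, by l: l=5 → 1; l=6 → 1.
Orbitals: 1 + 1 = 2. With ms fixed to a single value there is one state per orbital, giving 2 states.

2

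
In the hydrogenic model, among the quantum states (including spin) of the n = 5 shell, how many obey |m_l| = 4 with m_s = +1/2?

The n = 5 shell has l = 0 through 4; check each.
The (l, m_l) pairs meeting |m_l| = 4 give: l=4 → 2.
Orbitals: 2. With m_s fixed to a single value there is one state per orbital, giving 2 states.

2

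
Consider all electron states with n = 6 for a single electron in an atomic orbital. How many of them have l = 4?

Go through l = 0, …, 5 (the values permitted for n = 6).
Per l-value: l=4 → 9.
Orbitals: 9. Each orbital carries two spin states, so 9 × 2 = 18 states.

18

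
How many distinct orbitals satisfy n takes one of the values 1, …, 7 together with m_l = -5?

3

Work shell by shell — for each n, count the (l, m_l) pairs that satisfy m_l = -5:
n=6 → 1; n=7 → 2.
Total orbitals: 1 + 2 = 3.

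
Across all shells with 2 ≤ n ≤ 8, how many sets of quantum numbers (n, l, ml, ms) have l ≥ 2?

Count contributing orbitals for each principal shell:
n=3 → 5; n=4 → 12; n=5 → 21; n=6 → 32; n=7 → 45; n=8 → 60.
Orbitals: 5 + 12 + 21 + 32 + 45 + 60 = 175. Including both spin states (ms = ±1/2) gives 2 × 175 = 350 states.

350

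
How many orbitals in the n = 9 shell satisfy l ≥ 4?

The n = 9 shell has l = 0 through 8; check each.
The (l, ml) pairs meeting l ≥ 4 give: l=4 → 9; l=5 → 11; l=6 → 13; l=7 → 15; l=8 → 17.
Total orbitals: 9 + 11 + 13 + 15 + 17 = 65.

65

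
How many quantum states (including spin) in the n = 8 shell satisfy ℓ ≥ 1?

The n = 8 shell has ℓ = 0 through 7; check each.
Per ℓ-value: ℓ=1 → 3; ℓ=2 → 5; ℓ=3 → 7; ℓ=4 → 9; ℓ=5 → 11; ℓ=6 → 13; ℓ=7 → 15.
Orbitals: 3 + 5 + 7 + 9 + 11 + 13 + 15 = 63. Each orbital carries two spin states, so 63 × 2 = 126 states.

126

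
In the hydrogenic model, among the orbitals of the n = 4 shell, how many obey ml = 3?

1

For n = 4, l ranges over 0 … 3.
Orbitals with ml = 3, by l: l=3 → 1.
Total orbitals: 1.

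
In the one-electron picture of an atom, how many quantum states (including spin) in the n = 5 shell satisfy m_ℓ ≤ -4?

2

Go through ℓ = 0, …, 4 (the values permitted for n = 5).
Per ℓ-value: ℓ=4 → 1.
Orbitals: 1. Each orbital carries two spin states, so 1 × 2 = 2 states.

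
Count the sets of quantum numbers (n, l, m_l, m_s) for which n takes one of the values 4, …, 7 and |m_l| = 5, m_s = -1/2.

6

Count contributing orbitals for each principal shell:
n=6 → 2; n=7 → 4.
Orbitals: 2 + 4 = 6. With m_s fixed to -1/2 there is one state per orbital, so 6 states.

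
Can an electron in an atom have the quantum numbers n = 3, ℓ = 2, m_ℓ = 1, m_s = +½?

Allowed

n = 3 is a positive integer. ℓ = 2 satisfies 0 ≤ ℓ ≤ n−1 = 2. m_ℓ = 1 lies in the range −ℓ … +ℓ (here −2 … 2). m_s = +1/2 is one of ±1/2.
All four constraints are satisfied.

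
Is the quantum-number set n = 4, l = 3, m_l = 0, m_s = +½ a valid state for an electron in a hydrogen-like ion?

n = 4 is a positive integer. l = 3 satisfies 0 ≤ l ≤ n−1 = 3. m_l = 0 lies in the range −l … +l (here −3 … 3). m_s = +1/2 is one of ±1/2.
All four constraints are satisfied.

Valid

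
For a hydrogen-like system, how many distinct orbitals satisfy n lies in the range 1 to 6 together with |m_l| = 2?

Go shell by shell, enumerating (l, m_l) with |m_l| = 2:
n=3 → 2; n=4 → 4; n=5 → 6; n=6 → 8.
Total orbitals: 2 + 4 + 6 + 8 = 20.

20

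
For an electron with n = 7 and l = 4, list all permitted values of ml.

ml takes every integer from −l to +l. With l = 4 that gives the 9 values -4, -3, -2, -1, 0, 1, 2, 3, 4.

-4, -3, -2, -1, 0, 1, 2, 3, 4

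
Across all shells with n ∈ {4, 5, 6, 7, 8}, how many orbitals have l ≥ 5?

74

Treat each shell separately and count matching orbitals:
n=6 → 11; n=7 → 24; n=8 → 39.
Total orbitals: 11 + 24 + 39 = 74.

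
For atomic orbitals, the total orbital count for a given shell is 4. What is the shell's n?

n = 2

n² = 4 ⇒ n = 2.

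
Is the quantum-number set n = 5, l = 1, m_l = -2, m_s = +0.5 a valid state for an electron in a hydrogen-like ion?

The magnetic quantum number must satisfy −l ≤ m_l ≤ l. With l = 1, m_l can only be -1, 0, 1, so m_l = -2 is forbidden.

No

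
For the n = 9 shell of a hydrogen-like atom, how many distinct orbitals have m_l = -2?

For n = 9, l ranges over 0 … 8.
Contributions: l=2 → 1; l=3 → 1; l=4 → 1; l=5 → 1; l=6 → 1; l=7 → 1; l=8 → 1.
Total orbitals: 1 + 1 + 1 + 1 + 1 + 1 + 1 = 7.

7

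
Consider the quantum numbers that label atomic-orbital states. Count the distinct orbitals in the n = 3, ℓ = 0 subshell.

1

A subshell has 2ℓ+1 orbitals; with ℓ = 0, that's 1.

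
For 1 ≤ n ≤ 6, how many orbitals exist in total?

91

Total orbitals = 1² + 2² + 3² + 4² + 5² + 6² = 91.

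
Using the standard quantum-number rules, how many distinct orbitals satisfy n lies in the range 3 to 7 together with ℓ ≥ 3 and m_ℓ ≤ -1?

40

Count contributing orbitals for each principal shell:
n=4 → 3; n=5 → 7; n=6 → 12; n=7 → 18.
Total orbitals: 3 + 7 + 12 + 18 = 40.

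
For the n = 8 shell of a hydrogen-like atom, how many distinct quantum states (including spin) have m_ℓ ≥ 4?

For n = 8, ℓ ranges over 0 … 7.
Orbitals with m_ℓ ≥ 4, by ℓ: ℓ=4 → 1; ℓ=5 → 2; ℓ=6 → 3; ℓ=7 → 4.
Orbitals: 1 + 2 + 3 + 4 = 10. Each orbital carries two spin states, so 10 × 2 = 20 states.

20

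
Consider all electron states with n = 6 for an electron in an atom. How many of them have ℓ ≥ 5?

The n = 6 shell has ℓ = 0 through 5; check each.
Contributions: ℓ=5 → 11.
Orbitals: 11. Each orbital carries two spin states, so 11 × 2 = 22 states.

22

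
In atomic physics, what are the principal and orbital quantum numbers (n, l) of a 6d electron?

The leading integer gives n = 6; the letter 'd' means l = 2.

n = 6, l = 2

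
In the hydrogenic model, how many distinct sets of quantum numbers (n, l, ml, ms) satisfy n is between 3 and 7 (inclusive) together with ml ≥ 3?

Treat each shell separately and count matching orbitals:
n=4 → 1; n=5 → 3; n=6 → 6; n=7 → 10.
Orbitals: 1 + 3 + 6 + 10 = 20. Including both spin states (ms = ±1/2) gives 2 × 20 = 40 states.

40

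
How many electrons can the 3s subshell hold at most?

A subshell with l = 0 has 2l+1 = 1 orbital, each holding 2 electrons (spin ±1/2), so 1 × 2 = 2.

2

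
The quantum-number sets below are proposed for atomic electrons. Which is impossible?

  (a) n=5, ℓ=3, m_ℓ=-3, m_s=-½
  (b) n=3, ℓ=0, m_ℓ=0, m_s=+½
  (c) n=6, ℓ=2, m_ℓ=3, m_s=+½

(c) has |m_ℓ| = 3 > ℓ = 2, violating −ℓ ≤ m_ℓ ≤ ℓ.
The remaining sets (a), (b) satisfy all four rules.

(c)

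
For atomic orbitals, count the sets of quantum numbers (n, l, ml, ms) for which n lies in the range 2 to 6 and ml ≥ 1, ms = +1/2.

Count contributing orbitals for each principal shell:
n=2 → 1; n=3 → 3; n=4 → 6; n=5 → 10; n=6 → 15.
Orbitals: 1 + 3 + 6 + 10 + 15 = 35. With ms fixed to +1/2 there is one state per orbital, so 35 states.

35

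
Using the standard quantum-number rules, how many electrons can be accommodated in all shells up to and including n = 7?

Total orbitals = 1² + 2² + 3² + 4² + 5² + 6² + 7² = 140. Doubling for spin gives 280 electrons.

280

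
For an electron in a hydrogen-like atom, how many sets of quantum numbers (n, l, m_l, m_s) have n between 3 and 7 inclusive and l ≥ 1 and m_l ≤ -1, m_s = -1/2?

55

Treat each shell separately and count matching orbitals:
n=3 → 3; n=4 → 6; n=5 → 10; n=6 → 15; n=7 → 21.
Orbitals: 3 + 6 + 10 + 15 + 21 = 55. With m_s fixed to -1/2 there is one state per orbital, so 55 states.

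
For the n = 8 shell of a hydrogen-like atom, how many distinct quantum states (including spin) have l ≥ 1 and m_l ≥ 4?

20

With n = 8 the allowed l are 0, 1, …, 7.
Orbitals with l ≥ 1 and m_l ≥ 4, by l: l=4 → 1; l=5 → 2; l=6 → 3; l=7 → 4.
Orbitals: 1 + 2 + 3 + 4 = 10. Each orbital carries two spin states, so 10 × 2 = 20 states.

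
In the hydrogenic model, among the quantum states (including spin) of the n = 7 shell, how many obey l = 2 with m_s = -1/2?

5

Orbitals with l = 2, by l: l=2 → 5.
Orbitals: 5. With m_s fixed to a single value there is one state per orbital, giving 5 states.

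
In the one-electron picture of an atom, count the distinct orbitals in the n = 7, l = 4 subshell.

9

A subshell has 2l+1 orbitals; with l = 4, that's 9.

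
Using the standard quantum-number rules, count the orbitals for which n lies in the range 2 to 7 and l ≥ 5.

Work shell by shell — for each n, count the (l, m_l) pairs that satisfy l ≥ 5:
n=6 → 11; n=7 → 24.
Total orbitals: 11 + 24 = 35.

35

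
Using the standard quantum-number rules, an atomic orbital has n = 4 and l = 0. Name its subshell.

l = 0 corresponds to the letter 's', so the subshell is 4s.

4s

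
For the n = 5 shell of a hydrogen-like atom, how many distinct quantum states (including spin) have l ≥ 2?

42

With n = 5 the allowed l are 0, 1, …, 4.
Per l-value: l=2 → 5; l=3 → 7; l=4 → 9.
Orbitals: 5 + 7 + 9 = 21. Each orbital carries two spin states, so 21 × 2 = 42 states.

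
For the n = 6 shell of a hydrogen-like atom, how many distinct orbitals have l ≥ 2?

32

Go through l = 0, …, 5 (the values permitted for n = 6).
Orbitals with l ≥ 2, by l: l=2 → 5; l=3 → 7; l=4 → 9; l=5 → 11.
Total orbitals: 5 + 7 + 9 + 11 = 32.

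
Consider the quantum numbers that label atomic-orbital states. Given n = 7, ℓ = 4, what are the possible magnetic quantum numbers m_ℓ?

-4, -3, -2, -1, 0, 1, 2, 3, 4

m_ℓ takes every integer from −ℓ to +ℓ. With ℓ = 4 that gives the 9 values -4, -3, -2, -1, 0, 1, 2, 3, 4.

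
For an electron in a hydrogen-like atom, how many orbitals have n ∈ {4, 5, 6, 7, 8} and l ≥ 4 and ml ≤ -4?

For each n in the range, tally the orbitals obeying l ≥ 4 and ml ≤ -4:
n=5 → 1; n=6 → 3; n=7 → 6; n=8 → 10.
Total orbitals: 1 + 3 + 6 + 10 = 20.

20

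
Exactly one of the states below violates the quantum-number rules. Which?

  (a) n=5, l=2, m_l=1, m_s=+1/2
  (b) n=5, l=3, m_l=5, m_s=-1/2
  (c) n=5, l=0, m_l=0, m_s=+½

(b) has |m_l| = 5 > l = 3, violating −l ≤ m_l ≤ l.
The remaining sets (a), (c) satisfy all four rules.

(b)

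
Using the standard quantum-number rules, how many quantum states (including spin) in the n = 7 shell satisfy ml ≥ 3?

Go through l = 0, …, 6 (the values permitted for n = 7).
Per l-value: l=3 → 1; l=4 → 2; l=5 → 3; l=6 → 4.
Orbitals: 1 + 2 + 3 + 4 = 10. Each orbital carries two spin states, so 10 × 2 = 20 states.

20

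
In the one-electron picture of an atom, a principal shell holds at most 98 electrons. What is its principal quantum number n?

2n² = 98 ⇒ n² = 49 ⇒ n = 7.

n = 7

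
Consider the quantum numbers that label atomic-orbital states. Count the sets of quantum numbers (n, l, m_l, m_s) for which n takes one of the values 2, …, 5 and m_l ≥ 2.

20

Go shell by shell, enumerating (l, m_l) with m_l ≥ 2:
n=3 → 1; n=4 → 3; n=5 → 6.
Orbitals: 1 + 3 + 6 = 10. Including both spin states (m_s = ±1/2) gives 2 × 10 = 20 states.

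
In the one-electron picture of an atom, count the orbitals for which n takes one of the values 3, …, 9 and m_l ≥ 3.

56

For each n in the range, tally the orbitals obeying m_l ≥ 3:
n=4 → 1; n=5 → 3; n=6 → 6; n=7 → 10; n=8 → 15; n=9 → 21.
Total orbitals: 1 + 3 + 6 + 10 + 15 + 21 = 56.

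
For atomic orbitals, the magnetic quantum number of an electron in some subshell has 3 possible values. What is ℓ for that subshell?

ℓ = 1 (p)

m_ℓ ranges over 2ℓ+1 integers, so 2ℓ+1 = 3 ⇒ ℓ = 1.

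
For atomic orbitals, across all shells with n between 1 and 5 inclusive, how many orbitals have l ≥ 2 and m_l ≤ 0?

For each n in the range, tally the orbitals obeying l ≥ 2 and m_l ≤ 0:
n=3 → 3; n=4 → 7; n=5 → 12.
Total orbitals: 3 + 7 + 12 = 22.

22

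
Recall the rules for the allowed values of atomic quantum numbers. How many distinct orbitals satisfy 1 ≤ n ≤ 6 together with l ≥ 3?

Go shell by shell, enumerating (l, ml) with l ≥ 3:
n=4 → 7; n=5 → 16; n=6 → 27.
Total orbitals: 7 + 16 + 27 = 50.

50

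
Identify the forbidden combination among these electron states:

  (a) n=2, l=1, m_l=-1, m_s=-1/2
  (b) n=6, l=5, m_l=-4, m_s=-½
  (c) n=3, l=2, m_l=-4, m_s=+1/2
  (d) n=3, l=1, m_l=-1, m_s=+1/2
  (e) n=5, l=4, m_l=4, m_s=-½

(c) has |m_l| = 4 > l = 2, violating −l ≤ m_l ≤ l.
The remaining sets (a), (b), (d), (e) satisfy all four rules.

(c)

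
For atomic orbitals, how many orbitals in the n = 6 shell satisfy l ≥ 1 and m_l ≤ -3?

6

With n = 6 the allowed l are 0, 1, …, 5.
The (l, m_l) pairs meeting l ≥ 1 and m_l ≤ -3 give: l=3 → 1; l=4 → 2; l=5 → 3.
Total orbitals: 1 + 2 + 3 = 6.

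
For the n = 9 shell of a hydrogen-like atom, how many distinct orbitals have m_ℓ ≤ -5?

10

Go through ℓ = 0, …, 8 (the values permitted for n = 9).
The (ℓ, m_ℓ) pairs meeting m_ℓ ≤ -5 give: ℓ=5 → 1; ℓ=6 → 2; ℓ=7 → 3; ℓ=8 → 4.
Total orbitals: 1 + 2 + 3 + 4 = 10.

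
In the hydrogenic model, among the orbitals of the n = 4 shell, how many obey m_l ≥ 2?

3

Per l-value: l=2 → 1; l=3 → 2.
Total orbitals: 1 + 2 = 3.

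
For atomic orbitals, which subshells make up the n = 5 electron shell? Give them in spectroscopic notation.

For n = 5, l runs from 0 to 4. In spectroscopic notation l = 0,1,2,… ↔ s,p,d,f,g,h,i, so the subshells are 5s, 5p, 5d, 5f, 5g.

5s, 5p, 5d, 5f, 5g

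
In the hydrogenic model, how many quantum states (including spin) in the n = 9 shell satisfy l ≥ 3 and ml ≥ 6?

12

For n = 9, l ranges over 0 … 8.
The (l, ml) pairs meeting l ≥ 3 and ml ≥ 6 give: l=6 → 1; l=7 → 2; l=8 → 3.
Orbitals: 1 + 2 + 3 = 6. Each orbital carries two spin states, so 6 × 2 = 12 states.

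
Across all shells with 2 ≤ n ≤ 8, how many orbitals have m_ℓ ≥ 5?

10

Work shell by shell — for each n, count the (ℓ, m_ℓ) pairs that satisfy m_ℓ ≥ 5:
n=6 → 1; n=7 → 3; n=8 → 6.
Total orbitals: 1 + 3 + 6 = 10.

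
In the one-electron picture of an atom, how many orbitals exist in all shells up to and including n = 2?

Total orbitals = 1² + 2² = 5.

5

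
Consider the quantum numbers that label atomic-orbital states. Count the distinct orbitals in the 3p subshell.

A subshell has 2ℓ+1 orbitals; with ℓ = 1, that's 3.

3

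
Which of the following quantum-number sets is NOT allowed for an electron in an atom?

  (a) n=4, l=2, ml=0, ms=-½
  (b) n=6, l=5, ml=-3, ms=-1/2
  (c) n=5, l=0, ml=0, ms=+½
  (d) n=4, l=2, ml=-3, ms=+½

(d)

(d) has |ml| = 3 > l = 2, violating −l ≤ ml ≤ l.
The remaining sets (a), (b), (c) satisfy all four rules.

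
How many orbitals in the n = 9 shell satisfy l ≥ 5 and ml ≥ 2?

22

Go through l = 0, …, 8 (the values permitted for n = 9).
Per l-value: l=5 → 4; l=6 → 5; l=7 → 6; l=8 → 7.
Total orbitals: 4 + 5 + 6 + 7 = 22.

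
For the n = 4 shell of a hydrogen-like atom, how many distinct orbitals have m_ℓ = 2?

2

With n = 4 the allowed ℓ are 0, 1, …, 3.
Orbitals with m_ℓ = 2, by ℓ: ℓ=2 → 1; ℓ=3 → 1.
Total orbitals: 1 + 1 = 2.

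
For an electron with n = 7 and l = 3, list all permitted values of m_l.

-3, -2, -1, 0, 1, 2, 3

m_l takes every integer from −l to +l. With l = 3 that gives the 7 values -3, -2, -1, 0, 1, 2, 3.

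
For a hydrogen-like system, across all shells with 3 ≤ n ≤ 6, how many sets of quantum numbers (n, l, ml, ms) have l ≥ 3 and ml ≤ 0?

56

Go shell by shell, enumerating (l, ml) with l ≥ 3 and ml ≤ 0:
n=4 → 4; n=5 → 9; n=6 → 15.
Orbitals: 4 + 9 + 15 = 28. Including both spin states (ms = ±1/2) gives 2 × 28 = 56 states.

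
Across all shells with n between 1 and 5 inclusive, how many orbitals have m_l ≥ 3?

Per-shell orbital counts meeting the constraint:
n=4 → 1; n=5 → 3.
Total orbitals: 1 + 3 = 4.

4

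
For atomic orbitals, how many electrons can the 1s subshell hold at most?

A subshell with ℓ = 0 has 2ℓ+1 = 1 orbital, each holding 2 electrons (spin ±1/2), so 1 × 2 = 2.

2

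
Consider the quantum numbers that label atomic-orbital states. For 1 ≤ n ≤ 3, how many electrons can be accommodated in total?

28

Total orbitals = 1² + 2² + 3² = 14. Doubling for spin gives 28 electrons.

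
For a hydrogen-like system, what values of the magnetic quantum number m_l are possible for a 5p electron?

The 5p subshell has l = 1, and m_l takes every integer from −l to +l. With l = 1 that gives the 3 values -1, 0, 1.

-1, 0, 1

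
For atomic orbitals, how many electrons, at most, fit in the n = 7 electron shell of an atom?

A shell holds 2n² electrons: 2 × 7² = 2 × 49 = 98.

98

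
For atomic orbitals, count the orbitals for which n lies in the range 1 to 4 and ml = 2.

Per-shell orbital counts meeting the constraint:
n=3 → 1; n=4 → 2.
Total orbitals: 1 + 2 = 3.

3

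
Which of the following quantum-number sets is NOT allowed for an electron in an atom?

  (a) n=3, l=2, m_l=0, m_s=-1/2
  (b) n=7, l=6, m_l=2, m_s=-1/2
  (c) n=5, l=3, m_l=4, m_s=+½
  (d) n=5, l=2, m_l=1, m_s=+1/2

(c) has |m_l| = 4 > l = 3, violating −l ≤ m_l ≤ l.
The remaining sets (a), (b), (d) satisfy all four rules.

(c)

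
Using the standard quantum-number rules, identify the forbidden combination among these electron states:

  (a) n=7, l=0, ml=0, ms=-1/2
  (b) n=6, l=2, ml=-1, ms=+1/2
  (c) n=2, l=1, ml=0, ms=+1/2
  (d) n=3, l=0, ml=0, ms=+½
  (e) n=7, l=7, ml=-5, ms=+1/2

(e)

(e) has l = 7 ≥ n = 7, violating 0 ≤ l ≤ n−1.
The remaining sets (a), (b), (c), (d) satisfy all four rules.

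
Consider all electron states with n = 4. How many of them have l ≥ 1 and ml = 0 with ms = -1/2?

3

Go through l = 0, …, 3 (the values permitted for n = 4).
Contributions: l=1 → 1; l=2 → 1; l=3 → 1.
Orbitals: 1 + 1 + 1 = 3. With ms fixed to a single value there is one state per orbital, giving 3 states.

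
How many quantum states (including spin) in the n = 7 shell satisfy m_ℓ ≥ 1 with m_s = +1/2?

Go through ℓ = 0, …, 6 (the values permitted for n = 7).
Contributions: ℓ=1 → 1; ℓ=2 → 2; ℓ=3 → 3; ℓ=4 → 4; ℓ=5 → 5; ℓ=6 → 6.
Orbitals: 1 + 2 + 3 + 4 + 5 + 6 = 21. With m_s fixed to a single value there is one state per orbital, giving 21 states.

21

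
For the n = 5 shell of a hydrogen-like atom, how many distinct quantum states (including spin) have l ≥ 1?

48

Orbitals with l ≥ 1, by l: l=1 → 3; l=2 → 5; l=3 → 7; l=4 → 9.
Orbitals: 3 + 5 + 7 + 9 = 24. Each orbital carries two spin states, so 24 × 2 = 48 states.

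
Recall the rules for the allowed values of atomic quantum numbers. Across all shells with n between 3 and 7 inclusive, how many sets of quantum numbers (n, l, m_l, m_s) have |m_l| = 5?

12

Work shell by shell — for each n, count the (l, m_l) pairs that satisfy |m_l| = 5:
n=6 → 2; n=7 → 4.
Orbitals: 2 + 4 = 6. Including both spin states (m_s = ±1/2) gives 2 × 6 = 12 states.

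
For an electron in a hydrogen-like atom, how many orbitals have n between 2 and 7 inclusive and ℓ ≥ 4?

Count contributing orbitals for each principal shell:
n=5 → 9; n=6 → 20; n=7 → 33.
Total orbitals: 9 + 20 + 33 = 62.

62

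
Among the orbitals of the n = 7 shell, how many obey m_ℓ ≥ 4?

6

Go through ℓ = 0, …, 6 (the values permitted for n = 7).
Contributions: ℓ=4 → 1; ℓ=5 → 2; ℓ=6 → 3.
Total orbitals: 1 + 2 + 3 = 6.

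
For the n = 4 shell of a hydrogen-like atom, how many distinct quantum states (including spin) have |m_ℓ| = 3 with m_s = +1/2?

2

For n = 4, ℓ ranges over 0 … 3.
Per ℓ-value: ℓ=3 → 2.
Orbitals: 2. With m_s fixed to a single value there is one state per orbital, giving 2 states.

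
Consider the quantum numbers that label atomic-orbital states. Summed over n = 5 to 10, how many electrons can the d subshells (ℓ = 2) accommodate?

60

A d subshell (ℓ = 2) exists for every n ≥ 3, so shells n = 5, 6, 7, 8, 9, 10 each contribute one — 6 subshells.
Since each d subshell holds 2(2·2+1) = 10 electrons, the total is 6 × 10 = 60.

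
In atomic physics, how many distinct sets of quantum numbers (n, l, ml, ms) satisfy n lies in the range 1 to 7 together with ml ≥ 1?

Go shell by shell, enumerating (l, ml) with ml ≥ 1:
n=2 → 1; n=3 → 3; n=4 → 6; n=5 → 10; n=6 → 15; n=7 → 21.
Orbitals: 1 + 3 + 6 + 10 + 15 + 21 = 56. Including both spin states (ms = ±1/2) gives 2 × 56 = 112 states.

112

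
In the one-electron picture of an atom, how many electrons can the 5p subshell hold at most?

6

A subshell with ℓ = 1 has 2ℓ+1 = 3 orbitals, each holding 2 electrons (spin ±1/2), so 3 × 2 = 6.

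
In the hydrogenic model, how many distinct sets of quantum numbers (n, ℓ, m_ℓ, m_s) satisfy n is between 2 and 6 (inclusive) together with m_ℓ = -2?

20

Go shell by shell, enumerating (ℓ, m_ℓ) with m_ℓ = -2:
n=3 → 1; n=4 → 2; n=5 → 3; n=6 → 4.
Orbitals: 1 + 2 + 3 + 4 = 10. Including both spin states (m_s = ±1/2) gives 2 × 10 = 20 states.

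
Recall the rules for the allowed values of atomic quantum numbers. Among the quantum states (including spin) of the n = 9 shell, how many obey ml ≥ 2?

Go through l = 0, …, 8 (the values permitted for n = 9).
Orbitals with ml ≥ 2, by l: l=2 → 1; l=3 → 2; l=4 → 3; l=5 → 4; l=6 → 5; l=7 → 6; l=8 → 7.
Orbitals: 1 + 2 + 3 + 4 + 5 + 6 + 7 = 28. Each orbital carries two spin states, so 28 × 2 = 56 states.

56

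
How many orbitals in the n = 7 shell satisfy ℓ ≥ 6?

For n = 7, ℓ ranges over 0 … 6.
The (ℓ, m_ℓ) pairs meeting ℓ ≥ 6 give: ℓ=6 → 13.
Total orbitals: 13.

13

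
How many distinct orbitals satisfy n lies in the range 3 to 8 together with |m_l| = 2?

42

Per-shell orbital counts meeting the constraint:
n=3 → 2; n=4 → 4; n=5 → 6; n=6 → 8; n=7 → 10; n=8 → 12.
Total orbitals: 2 + 4 + 6 + 8 + 10 + 12 = 42.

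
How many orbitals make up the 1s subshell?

A subshell has 2ℓ+1 orbitals; with ℓ = 0, that's 1.

1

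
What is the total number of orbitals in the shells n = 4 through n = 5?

Shell n has n² orbitals: 4²=16 + 5²=25 = 41 orbitals.

41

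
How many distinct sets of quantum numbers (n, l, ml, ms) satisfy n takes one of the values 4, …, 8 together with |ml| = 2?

Treat each shell separately and count matching orbitals:
n=4 → 4; n=5 → 6; n=6 → 8; n=7 → 10; n=8 → 12.
Orbitals: 4 + 6 + 8 + 10 + 12 = 40. Including both spin states (ms = ±1/2) gives 2 × 40 = 80 states.

80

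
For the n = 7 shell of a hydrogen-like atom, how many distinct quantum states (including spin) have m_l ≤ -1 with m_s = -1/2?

Go through l = 0, …, 6 (the values permitted for n = 7).
The (l, m_l) pairs meeting m_l ≤ -1 give: l=1 → 1; l=2 → 2; l=3 → 3; l=4 → 4; l=5 → 5; l=6 → 6.
Orbitals: 1 + 2 + 3 + 4 + 5 + 6 = 21. With m_s fixed to a single value there is one state per orbital, giving 21 states.

21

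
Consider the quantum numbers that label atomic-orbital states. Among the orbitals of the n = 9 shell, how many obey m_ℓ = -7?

For n = 9, ℓ ranges over 0 … 8.
Orbitals with m_ℓ = -7, by ℓ: ℓ=7 → 1; ℓ=8 → 1.
Total orbitals: 1 + 1 = 2.

2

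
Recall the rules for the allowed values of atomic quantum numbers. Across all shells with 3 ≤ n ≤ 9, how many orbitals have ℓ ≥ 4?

175

Per-shell orbital counts meeting the constraint:
n=5 → 9; n=6 → 20; n=7 → 33; n=8 → 48; n=9 → 65.
Total orbitals: 9 + 20 + 33 + 48 + 65 = 175.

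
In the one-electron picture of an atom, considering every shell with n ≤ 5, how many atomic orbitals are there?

55

Total orbitals = 1² + 2² + 3² + 4² + 5² = 55.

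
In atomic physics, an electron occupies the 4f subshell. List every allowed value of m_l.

-3, -2, -1, 0, 1, 2, 3

The 4f subshell has l = 3, and m_l takes every integer from −l to +l. With l = 3 that gives the 7 values -3, -2, -1, 0, 1, 2, 3.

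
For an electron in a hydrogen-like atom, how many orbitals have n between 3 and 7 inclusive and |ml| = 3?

20

Treat each shell separately and count matching orbitals:
n=4 → 2; n=5 → 4; n=6 → 6; n=7 → 8.
Total orbitals: 2 + 4 + 6 + 8 = 20.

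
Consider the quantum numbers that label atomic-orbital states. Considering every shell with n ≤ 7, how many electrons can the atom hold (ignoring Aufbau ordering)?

Total orbitals = 1² + 2² + 3² + 4² + 5² + 6² + 7² = 140. Doubling for spin gives 280 electrons.

280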